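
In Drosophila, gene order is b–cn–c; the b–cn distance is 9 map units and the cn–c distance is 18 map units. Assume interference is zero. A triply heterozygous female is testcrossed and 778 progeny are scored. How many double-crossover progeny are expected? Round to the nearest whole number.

Map distances give recombination frequencies of 0.090 and 0.180 for the two intervals.
With no interference, expected double-crossover frequency = 0.090 × 0.180 = 0.01620.
Expected number = 0.01620 × 778 = 12.60 ≈ 13.

13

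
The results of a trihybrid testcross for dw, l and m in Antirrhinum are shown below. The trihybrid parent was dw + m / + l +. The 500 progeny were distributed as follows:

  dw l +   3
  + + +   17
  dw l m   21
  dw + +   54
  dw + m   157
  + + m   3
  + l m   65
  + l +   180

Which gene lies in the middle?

dw

The two rarest classes, + + m and dw l +, are the double crossovers. Comparing them with the parentals, only the dw allele has switched, so dw is the middle locus and the order is l – dw – m.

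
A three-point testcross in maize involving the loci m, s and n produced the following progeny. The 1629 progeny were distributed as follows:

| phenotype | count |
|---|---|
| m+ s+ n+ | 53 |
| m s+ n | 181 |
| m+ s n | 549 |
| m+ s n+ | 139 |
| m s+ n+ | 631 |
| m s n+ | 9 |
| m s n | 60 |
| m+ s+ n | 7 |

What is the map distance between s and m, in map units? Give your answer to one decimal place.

The two most frequent reciprocal classes, m s+ n+ and m+ s n, are the parental types, so the F1 was m s+ n+ / m+ s n.
The two rarest classes, m s n+ and m+ s+ n, are the double crossovers. Comparing them with the parentals, only the s allele has switched, so s is the middle locus and the order is m – s – n.
Crossovers in the m–s interval produce the single-crossover classes m+ s+ n+ and m s n (53 + 60 = 113) plus the double crossovers (16).
RF(m–s) = (113 + 16) / 1629 = 129/1629 = 0.0792 → 7.9 map units.

7.9 map units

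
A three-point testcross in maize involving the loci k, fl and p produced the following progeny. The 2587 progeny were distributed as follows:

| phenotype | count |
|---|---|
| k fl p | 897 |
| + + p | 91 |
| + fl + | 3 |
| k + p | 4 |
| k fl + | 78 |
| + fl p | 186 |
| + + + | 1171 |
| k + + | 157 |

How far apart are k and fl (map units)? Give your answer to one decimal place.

The two most frequent reciprocal classes, + + + and k fl p, are the parental types, so the F1 was + + + / k fl p.
The two rarest classes, + fl + and k + p, are the double crossovers. Comparing them with the parentals, only the fl allele has switched, so fl is the middle locus and the order is k – fl – p.
Crossovers in the k–fl interval produce the single-crossover classes k + + and + fl p (157 + 186 = 343) plus the double crossovers (7).
RF(k–fl) = (343 + 7) / 2587 = 350/2587 = 0.1353 → 13.5 map units.

13.5 map units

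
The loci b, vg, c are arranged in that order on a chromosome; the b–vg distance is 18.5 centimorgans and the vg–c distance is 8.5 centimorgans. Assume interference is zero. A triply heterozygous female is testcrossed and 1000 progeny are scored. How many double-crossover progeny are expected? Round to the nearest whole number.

Map distances give recombination frequencies of 0.185 and 0.085 for the two intervals.
With no interference, expected double-crossover frequency = 0.185 × 0.085 = 0.01572.
Expected number = 0.01572 × 1000 = 15.72 ≈ 16.

16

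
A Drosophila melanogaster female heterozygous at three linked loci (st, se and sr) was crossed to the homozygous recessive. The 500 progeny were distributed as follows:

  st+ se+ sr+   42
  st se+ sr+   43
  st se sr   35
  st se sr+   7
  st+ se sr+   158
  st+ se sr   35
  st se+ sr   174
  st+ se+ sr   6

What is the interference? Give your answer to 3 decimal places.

The two most frequent reciprocal classes, st se+ sr and st+ se sr+, are the parental types, so the F1 was st se+ sr / st+ se sr+.
The two rarest classes, st+ se+ sr and st se sr+, are the double crossovers. Comparing them with the parentals, only the st allele has switched, so st is the middle locus and the order is sr – st – se.
sr–st: (78 + 13)/500 = 0.1820; st–se: (77 + 13)/500 = 0.1800.
Expected DCO frequency = 0.1820 × 0.1800 ≈ 0.03276; observed = 13/500 ≈ 0.02600.
Coefficient of coincidence = 0.02600/0.03276 ≈ 0.794; interference = 1 − 0.794 = 0.206.

0.206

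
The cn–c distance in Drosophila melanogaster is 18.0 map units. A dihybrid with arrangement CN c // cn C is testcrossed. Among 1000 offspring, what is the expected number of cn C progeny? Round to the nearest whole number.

410

A map distance of 18.0 map units corresponds to a recombination frequency of 0.180.
The F1 is CN c / cn C, so cn C is a parental gamete class with expected frequency (1 − r)/2 = 0.820/2 = 0.4100.
Expected number = 0.4100 × 1000 = 410.00 ≈ 410.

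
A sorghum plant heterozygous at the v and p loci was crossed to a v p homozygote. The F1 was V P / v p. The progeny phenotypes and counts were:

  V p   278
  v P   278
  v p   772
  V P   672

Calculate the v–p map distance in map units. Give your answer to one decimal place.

27.8 map units

The recombinant classes are V p and v P: 278 + 278 = 556.
Recombination frequency = 556/2000 = 0.2780 ≈ 27.8%, i.e. 27.8 map units.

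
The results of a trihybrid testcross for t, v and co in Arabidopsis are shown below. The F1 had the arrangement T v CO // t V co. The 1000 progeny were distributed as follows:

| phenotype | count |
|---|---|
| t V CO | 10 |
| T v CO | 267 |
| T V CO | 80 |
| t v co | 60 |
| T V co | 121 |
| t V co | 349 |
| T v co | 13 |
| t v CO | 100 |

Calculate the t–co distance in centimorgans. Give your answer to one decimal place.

The two rarest classes, T v co and t V CO, are the double crossovers. Comparing them with the parentals, only the co allele has switched, so co is the middle locus and the order is t – co – v.
Crossovers in the t–co interval produce the single-crossover classes t v CO and T V co (100 + 121 = 221) plus the double crossovers (23).
RF(t–co) = (221 + 23) / 1000 = 244/1000 = 0.2440 → 24.4 centimorgans.

24.4 centimorgans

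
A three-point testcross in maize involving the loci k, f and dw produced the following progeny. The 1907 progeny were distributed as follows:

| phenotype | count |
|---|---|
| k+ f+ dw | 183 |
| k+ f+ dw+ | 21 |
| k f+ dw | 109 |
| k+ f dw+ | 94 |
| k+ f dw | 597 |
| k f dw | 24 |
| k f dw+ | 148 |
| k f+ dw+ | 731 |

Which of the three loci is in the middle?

The two most frequent reciprocal classes, k f+ dw+ and k+ f dw, are the parental types, so the F1 was k f+ dw+ / k+ f dw.
The two rarest classes, k+ f+ dw+ and k f dw, are the double crossovers. Comparing them with the parentals, only the k allele has switched, so k is the middle locus and the order is dw – k – f.

k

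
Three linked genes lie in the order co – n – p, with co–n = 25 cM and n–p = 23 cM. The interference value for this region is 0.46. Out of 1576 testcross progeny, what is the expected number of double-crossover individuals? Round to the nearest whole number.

49

Map distances give recombination frequencies of 0.250 and 0.230 for the two intervals.
With interference 0.46 (so coincidence = 0.54), expected double-crossover frequency = 0.250 × 0.230 × 0.54 = 0.03105.
Expected number = 0.03105 × 1576 = 48.93 ≈ 49.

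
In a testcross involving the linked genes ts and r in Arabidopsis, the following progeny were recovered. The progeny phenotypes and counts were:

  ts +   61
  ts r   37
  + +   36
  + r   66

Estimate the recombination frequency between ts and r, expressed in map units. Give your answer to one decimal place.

The two most frequent classes, + r (66) and ts + (61), are the parental types, so the F1 was + r / ts +.
The recombinant classes are + + and ts r: 36 + 37 = 73.
Recombination frequency = 73/200 = 0.3650 ≈ 36.5%, i.e. 36.5 map units.

36.5 map units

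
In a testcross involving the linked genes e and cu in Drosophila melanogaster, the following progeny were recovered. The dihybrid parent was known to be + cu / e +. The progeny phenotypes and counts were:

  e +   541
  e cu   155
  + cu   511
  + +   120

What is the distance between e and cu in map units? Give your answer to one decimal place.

20.7 map units

The recombinant classes are + + and e cu: 120 + 155 = 275.
Recombination frequency = 275/1327 = 0.2072 ≈ 20.7%, i.e. 20.7 map units.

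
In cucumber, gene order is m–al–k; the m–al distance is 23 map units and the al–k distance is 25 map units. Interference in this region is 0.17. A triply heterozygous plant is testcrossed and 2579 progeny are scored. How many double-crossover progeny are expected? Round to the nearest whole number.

Map distances give recombination frequencies of 0.230 and 0.250 for the two intervals.
With interference 0.17 (so coincidence = 0.83), expected double-crossover frequency = 0.230 × 0.250 × 0.83 = 0.04772.
Expected number = 0.04772 × 2579 = 123.08 ≈ 123.

123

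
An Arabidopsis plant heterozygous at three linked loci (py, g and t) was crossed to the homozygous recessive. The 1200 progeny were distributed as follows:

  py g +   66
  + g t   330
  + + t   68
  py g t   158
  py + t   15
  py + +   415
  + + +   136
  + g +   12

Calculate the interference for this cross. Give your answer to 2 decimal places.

The two most frequent reciprocal classes, py + + and + g t, are the parental types, so the F1 was py + + / + g t.
The two rarest classes, py + t and + g +, are the double crossovers. Comparing them with the parentals, only the t allele has switched, so t is the middle locus and the order is py – t – g.
py–t: (294 + 27)/1200 = 0.2675; t–g: (134 + 27)/1200 = 0.1342.
Expected DCO frequency = 0.2675 × 0.1342 ≈ 0.03590; observed = 27/1200 ≈ 0.02250.
Coefficient of coincidence = 0.02250/0.03590 ≈ 0.63; interference = 1 − 0.63 = 0.37.

0.37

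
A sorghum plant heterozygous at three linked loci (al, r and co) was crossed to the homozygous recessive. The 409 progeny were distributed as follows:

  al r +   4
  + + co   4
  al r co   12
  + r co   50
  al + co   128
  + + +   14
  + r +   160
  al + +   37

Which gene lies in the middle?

The two most frequent reciprocal classes, + r + and al + co, are the parental types, so the F1 was + r + / al + co.
The two rarest classes, al r + and + + co, are the double crossovers. Comparing them with the parentals, only the al allele has switched, so al is the middle locus and the order is r – al – co.

al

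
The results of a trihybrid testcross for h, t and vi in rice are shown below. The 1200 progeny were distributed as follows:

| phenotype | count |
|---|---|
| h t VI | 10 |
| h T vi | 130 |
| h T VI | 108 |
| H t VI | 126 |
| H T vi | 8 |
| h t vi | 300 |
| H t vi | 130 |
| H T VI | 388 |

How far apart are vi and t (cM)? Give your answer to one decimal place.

The two most frequent reciprocal classes, H T VI and h t vi, are the parental types, so the F1 was H T VI / h t vi.
The two rarest classes, H T vi and h t VI, are the double crossovers. Comparing them with the parentals, only the vi allele has switched, so vi is the middle locus and the order is h – vi – t.
Crossovers in the vi–t interval produce the single-crossover classes H t VI and h T vi (126 + 130 = 256) plus the double crossovers (18).
RF(vi–t) = (256 + 18) / 1200 = 274/1200 = 0.2283 → 22.8 cM.

22.8 cM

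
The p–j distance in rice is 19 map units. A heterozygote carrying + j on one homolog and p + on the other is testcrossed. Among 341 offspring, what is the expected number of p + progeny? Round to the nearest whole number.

A map distance of 19 map units corresponds to a recombination frequency of 0.190.
The F1 is + j / p +, so p + is a parental gamete class with expected frequency (1 − r)/2 = 0.810/2 = 0.4050.
Expected number = 0.4050 × 341 = 138.11 ≈ 138.

138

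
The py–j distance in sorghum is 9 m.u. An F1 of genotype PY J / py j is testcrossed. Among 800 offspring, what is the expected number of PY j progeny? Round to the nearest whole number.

36

A map distance of 9 m.u. corresponds to a recombination frequency of 0.090.
The F1 is PY J / py j, so PY j is a recombinant gamete class with expected frequency r/2 = 0.090/2 = 0.0450.
Expected number = 0.0450 × 800 = 36.00 ≈ 36.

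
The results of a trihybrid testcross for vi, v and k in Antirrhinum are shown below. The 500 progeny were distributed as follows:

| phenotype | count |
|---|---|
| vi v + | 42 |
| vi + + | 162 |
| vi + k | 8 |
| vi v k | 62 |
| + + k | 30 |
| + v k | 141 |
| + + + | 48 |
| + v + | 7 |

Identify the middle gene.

The two most frequent reciprocal classes, + v k and vi + +, are the parental types, so the F1 was + v k / vi + +.
The two rarest classes, + v + and vi + k, are the double crossovers. Comparing them with the parentals, only the k allele has switched, so k is the middle locus and the order is v – k – vi.

k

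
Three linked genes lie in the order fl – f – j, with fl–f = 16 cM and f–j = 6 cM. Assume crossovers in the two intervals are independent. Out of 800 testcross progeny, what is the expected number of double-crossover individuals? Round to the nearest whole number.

Map distances give recombination frequencies of 0.160 and 0.060 for the two intervals.
With no interference, expected double-crossover frequency = 0.160 × 0.060 = 0.00960.
Expected number = 0.00960 × 800 = 7.68 ≈ 8.

8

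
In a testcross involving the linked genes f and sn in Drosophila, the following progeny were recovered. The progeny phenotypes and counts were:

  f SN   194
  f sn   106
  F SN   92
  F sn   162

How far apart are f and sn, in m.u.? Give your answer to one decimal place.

35.7 m.u.

The two most frequent classes, F sn (162) and f SN (194), are the parental types, so the F1 was F sn / f SN.
The recombinant classes are F SN and f sn: 92 + 106 = 198.
Recombination frequency = 198/554 = 0.3574 ≈ 35.7%, i.e. 35.7 m.u.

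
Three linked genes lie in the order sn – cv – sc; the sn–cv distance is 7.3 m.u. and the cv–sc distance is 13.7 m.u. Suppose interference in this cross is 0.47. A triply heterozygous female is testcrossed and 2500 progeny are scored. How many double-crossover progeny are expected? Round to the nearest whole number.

Map distances give recombination frequencies of 0.073 and 0.137 for the two intervals.
With interference 0.47 (so coincidence = 0.53), expected double-crossover frequency = 0.073 × 0.137 × 0.53 = 0.00530.
Expected number = 0.00530 × 2500 = 13.25 ≈ 13.

13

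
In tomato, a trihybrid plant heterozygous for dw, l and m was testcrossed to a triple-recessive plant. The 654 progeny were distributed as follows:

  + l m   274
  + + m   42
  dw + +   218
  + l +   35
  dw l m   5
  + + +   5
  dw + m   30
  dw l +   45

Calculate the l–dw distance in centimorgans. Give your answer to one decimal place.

The two most frequent reciprocal classes, dw + + and + l m, are the parental types, so the F1 was dw + + / + l m.
The two rarest classes, + + + and dw l m, are the double crossovers. Comparing them with the parentals, only the dw allele has switched, so dw is the middle locus and the order is l – dw – m.
Crossovers in the l–dw interval produce the single-crossover classes dw l + and + + m (45 + 42 = 87) plus the double crossovers (10).
RF(l–dw) = (87 + 10) / 654 = 97/654 = 0.1483 → 14.8 centimorgans.

14.8 centimorgans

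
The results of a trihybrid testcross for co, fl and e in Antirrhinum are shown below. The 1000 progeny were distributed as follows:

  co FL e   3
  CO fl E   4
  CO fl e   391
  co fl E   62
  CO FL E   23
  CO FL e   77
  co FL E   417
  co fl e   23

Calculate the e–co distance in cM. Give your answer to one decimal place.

5.3 cM

The two most frequent reciprocal classes, CO fl e and co FL E, are the parental types, so the F1 was CO fl e / co FL E.
The two rarest classes, CO fl E and co FL e, are the double crossovers. Comparing them with the parentals, only the e allele has switched, so e is the middle locus and the order is co – e – fl.
Crossovers in the co–e interval produce the single-crossover classes co fl e and CO FL E (23 + 23 = 46) plus the double crossovers (7).
RF(co–e) = (46 + 7) / 1000 = 53/1000 = 0.0530 → 5.3 cM.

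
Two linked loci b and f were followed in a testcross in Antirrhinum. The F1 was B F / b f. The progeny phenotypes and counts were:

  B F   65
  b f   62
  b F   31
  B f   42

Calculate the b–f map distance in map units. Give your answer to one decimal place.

The recombinant classes are B f and b F: 42 + 31 = 73.
Recombination frequency = 73/200 = 0.3650 ≈ 36.5%, i.e. 36.5 map units.

36.5 map units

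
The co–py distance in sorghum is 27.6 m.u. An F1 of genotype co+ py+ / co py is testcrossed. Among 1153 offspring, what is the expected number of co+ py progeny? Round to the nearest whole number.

159

A map distance of 27.6 m.u. corresponds to a recombination frequency of 0.276.
The F1 is co+ py+ / co py, so co+ py is a recombinant gamete class with expected frequency r/2 = 0.276/2 = 0.1380.
Expected number = 0.1380 × 1153 = 159.11 ≈ 159.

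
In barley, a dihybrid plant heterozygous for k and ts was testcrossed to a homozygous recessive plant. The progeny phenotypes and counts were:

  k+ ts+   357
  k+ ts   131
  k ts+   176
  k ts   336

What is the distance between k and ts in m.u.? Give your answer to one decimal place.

The two most frequent classes, k+ ts+ (357) and k ts (336), are the parental types, so the F1 was k+ ts+ / k ts.
The recombinant classes are k+ ts and k ts+: 131 + 176 = 307.
Recombination frequency = 307/1000 = 0.3070 ≈ 30.7%, i.e. 30.7 m.u.

30.7 m.u.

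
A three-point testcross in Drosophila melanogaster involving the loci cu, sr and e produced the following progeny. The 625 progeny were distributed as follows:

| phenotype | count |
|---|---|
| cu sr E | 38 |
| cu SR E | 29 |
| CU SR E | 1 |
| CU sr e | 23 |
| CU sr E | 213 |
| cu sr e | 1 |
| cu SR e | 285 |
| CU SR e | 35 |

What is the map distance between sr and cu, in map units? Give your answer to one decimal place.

12.0 map units

The two most frequent reciprocal classes, CU sr E and cu SR e, are the parental types, so the F1 was CU sr E / cu SR e.
The two rarest classes, CU SR E and cu sr e, are the double crossovers. Comparing them with the parentals, only the sr allele has switched, so sr is the middle locus and the order is cu – sr – e.
Crossovers in the cu–sr interval produce the single-crossover classes cu sr E and CU SR e (38 + 35 = 73) plus the double crossovers (2).
RF(cu–sr) = (73 + 2) / 625 = 75/625 = 0.1200 → 12.0 map units.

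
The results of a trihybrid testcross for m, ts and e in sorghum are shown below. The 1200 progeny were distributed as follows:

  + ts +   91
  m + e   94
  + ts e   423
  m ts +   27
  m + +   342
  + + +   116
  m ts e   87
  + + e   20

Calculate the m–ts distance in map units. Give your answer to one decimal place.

The two most frequent reciprocal classes, + ts e and m + +, are the parental types, so the F1 was + ts e / m + +.
The two rarest classes, + + e and m ts +, are the double crossovers. Comparing them with the parentals, only the ts allele has switched, so ts is the middle locus and the order is e – ts – m.
Crossovers in the ts–m interval produce the single-crossover classes m ts e and + + + (87 + 116 = 203) plus the double crossovers (47).
RF(ts–m) = (203 + 47) / 1200 = 250/1200 = 0.2083 → 20.8 map units.

20.8 map units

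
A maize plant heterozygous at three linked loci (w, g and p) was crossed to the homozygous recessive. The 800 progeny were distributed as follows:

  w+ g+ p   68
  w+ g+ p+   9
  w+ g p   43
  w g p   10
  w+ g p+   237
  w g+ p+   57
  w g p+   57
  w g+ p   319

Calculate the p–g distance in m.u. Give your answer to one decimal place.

14.9 m.u.

The two most frequent reciprocal classes, w g+ p and w+ g p+, are the parental types, so the F1 was w g+ p / w+ g p+.
The two rarest classes, w g p and w+ g+ p+, are the double crossovers. Comparing them with the parentals, only the g allele has switched, so g is the middle locus and the order is p – g – w.
Crossovers in the p–g interval produce the single-crossover classes w g+ p+ and w+ g p (57 + 43 = 100) plus the double crossovers (19).
RF(p–g) = (100 + 19) / 800 = 119/800 = 0.1487 → 14.9 m.u.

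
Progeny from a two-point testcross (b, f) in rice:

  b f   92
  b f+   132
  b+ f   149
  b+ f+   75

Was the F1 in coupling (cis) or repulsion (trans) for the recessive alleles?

The two most frequent classes are b+ f (149) and b f+ (132); these are the parental (non-recombinant) types.
So the F1 carried b+ f on one chromosome and b f+ on the other — the recessive alleles are on opposite chromosomes (trans / repulsion).

trans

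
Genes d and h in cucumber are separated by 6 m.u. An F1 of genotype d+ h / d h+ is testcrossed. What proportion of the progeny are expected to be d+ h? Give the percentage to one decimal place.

47.0%

A map distance of 6 m.u. corresponds to a recombination frequency of 0.060.
The F1 is d+ h / d h+, so d+ h is a parental gamete class with expected frequency (1 − r)/2 = 0.940/2 = 0.4700.
That is 0.4700 = 47.0% of the progeny.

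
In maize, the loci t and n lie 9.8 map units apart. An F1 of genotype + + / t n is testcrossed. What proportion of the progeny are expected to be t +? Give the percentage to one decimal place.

4.9%

A map distance of 9.8 map units corresponds to a recombination frequency of 0.098.
The F1 is + + / t n, so t + is a recombinant gamete class with expected frequency r/2 = 0.098/2 = 0.0490.
That is 0.0490 = 4.9% of the progeny.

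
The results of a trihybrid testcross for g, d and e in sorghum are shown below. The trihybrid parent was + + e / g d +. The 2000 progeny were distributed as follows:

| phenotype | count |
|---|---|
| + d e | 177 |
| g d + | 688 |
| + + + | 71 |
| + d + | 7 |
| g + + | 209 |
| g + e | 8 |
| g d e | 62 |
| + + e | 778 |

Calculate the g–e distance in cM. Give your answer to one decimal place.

The two rarest classes, g + e and + d +, are the double crossovers. Comparing them with the parentals, only the g allele has switched, so g is the middle locus and the order is d – g – e.
Crossovers in the g–e interval produce the single-crossover classes + + + and g d e (71 + 62 = 133) plus the double crossovers (15).
RF(g–e) = (133 + 15) / 2000 = 148/2000 = 0.0740 → 7.4 cM.

7.4 cM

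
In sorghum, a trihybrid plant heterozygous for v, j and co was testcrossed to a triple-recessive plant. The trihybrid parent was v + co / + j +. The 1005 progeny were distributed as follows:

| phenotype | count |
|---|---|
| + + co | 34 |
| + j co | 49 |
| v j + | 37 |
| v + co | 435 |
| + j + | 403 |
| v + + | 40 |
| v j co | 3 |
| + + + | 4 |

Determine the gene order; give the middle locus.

The two rarest classes, v j co and + + +, are the double crossovers. Comparing them with the parentals, only the j allele has switched, so j is the middle locus and the order is v – j – co.

j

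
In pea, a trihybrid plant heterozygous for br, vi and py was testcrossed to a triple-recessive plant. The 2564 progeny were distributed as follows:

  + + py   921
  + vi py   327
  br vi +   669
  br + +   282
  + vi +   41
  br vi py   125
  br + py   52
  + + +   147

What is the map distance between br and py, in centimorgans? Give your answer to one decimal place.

The two most frequent reciprocal classes, + + py and br vi +, are the parental types, so the F1 was + + py / br vi +.
The two rarest classes, br + py and + vi +, are the double crossovers. Comparing them with the parentals, only the br allele has switched, so br is the middle locus and the order is vi – br – py.
Crossovers in the br–py interval produce the single-crossover classes + + + and br vi py (147 + 125 = 272) plus the double crossovers (93).
RF(br–py) = (272 + 93) / 2564 = 365/2564 = 0.1424 → 14.2 centimorgans.

14.2 centimorgans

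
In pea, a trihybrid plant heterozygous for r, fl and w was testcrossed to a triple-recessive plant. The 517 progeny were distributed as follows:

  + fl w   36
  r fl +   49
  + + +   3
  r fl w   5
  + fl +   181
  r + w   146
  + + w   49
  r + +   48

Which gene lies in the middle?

fl

The two most frequent reciprocal classes, + fl + and r + w, are the parental types, so the F1 was + fl + / r + w.
The two rarest classes, + + + and r fl w, are the double crossovers. Comparing them with the parentals, only the fl allele has switched, so fl is the middle locus and the order is r – fl – w.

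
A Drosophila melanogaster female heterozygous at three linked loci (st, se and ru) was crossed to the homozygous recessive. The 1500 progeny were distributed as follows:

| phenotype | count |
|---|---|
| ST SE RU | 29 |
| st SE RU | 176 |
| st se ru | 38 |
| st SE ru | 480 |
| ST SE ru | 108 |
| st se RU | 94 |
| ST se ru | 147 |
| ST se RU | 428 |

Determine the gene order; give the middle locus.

se

The two most frequent reciprocal classes, ST se RU and st SE ru, are the parental types, so the F1 was ST se RU / st SE ru.
The two rarest classes, ST SE RU and st se ru, are the double crossovers. Comparing them with the parentals, only the se allele has switched, so se is the middle locus and the order is st – se – ru.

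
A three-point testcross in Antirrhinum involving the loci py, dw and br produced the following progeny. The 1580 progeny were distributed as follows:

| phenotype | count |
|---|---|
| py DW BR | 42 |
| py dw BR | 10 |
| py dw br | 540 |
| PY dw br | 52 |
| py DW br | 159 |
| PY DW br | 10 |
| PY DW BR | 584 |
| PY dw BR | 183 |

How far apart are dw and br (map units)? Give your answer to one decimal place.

The two most frequent reciprocal classes, PY DW BR and py dw br, are the parental types, so the F1 was PY DW BR / py dw br.
The two rarest classes, PY DW br and py dw BR, are the double crossovers. Comparing them with the parentals, only the br allele has switched, so br is the middle locus and the order is dw – br – py.
Crossovers in the dw–br interval produce the single-crossover classes PY dw BR and py DW br (183 + 159 = 342) plus the double crossovers (20).
RF(dw–br) = (342 + 20) / 1580 = 362/1580 = 0.2291 → 22.9 map units.

22.9 map units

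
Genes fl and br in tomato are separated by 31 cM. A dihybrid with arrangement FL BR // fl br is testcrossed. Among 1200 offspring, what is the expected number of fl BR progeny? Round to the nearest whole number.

A map distance of 31 cM corresponds to a recombination frequency of 0.310.
The F1 is FL BR / fl br, so fl BR is a recombinant gamete class with expected frequency r/2 = 0.310/2 = 0.1550.
Expected number = 0.1550 × 1200 = 186.00 ≈ 186.

186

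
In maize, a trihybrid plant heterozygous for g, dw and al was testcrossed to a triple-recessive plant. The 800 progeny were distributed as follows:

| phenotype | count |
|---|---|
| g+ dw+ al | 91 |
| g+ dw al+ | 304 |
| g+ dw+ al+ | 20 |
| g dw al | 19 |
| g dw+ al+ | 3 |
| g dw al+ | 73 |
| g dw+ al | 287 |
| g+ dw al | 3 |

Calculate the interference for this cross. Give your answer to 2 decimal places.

0.37

The two most frequent reciprocal classes, g dw+ al and g+ dw al+, are the parental types, so the F1 was g dw+ al / g+ dw al+.
The two rarest classes, g dw+ al+ and g+ dw al, are the double crossovers. Comparing them with the parentals, only the al allele has switched, so al is the middle locus and the order is dw – al – g.
dw–al: (39 + 6)/800 = 0.0563; al–g: (164 + 6)/800 = 0.2125.
Expected DCO frequency = 0.0563 × 0.2125 ≈ 0.01196; observed = 6/800 ≈ 0.00750.
Coefficient of coincidence = 0.00750/0.01196 ≈ 0.63; interference = 1 − 0.63 = 0.37.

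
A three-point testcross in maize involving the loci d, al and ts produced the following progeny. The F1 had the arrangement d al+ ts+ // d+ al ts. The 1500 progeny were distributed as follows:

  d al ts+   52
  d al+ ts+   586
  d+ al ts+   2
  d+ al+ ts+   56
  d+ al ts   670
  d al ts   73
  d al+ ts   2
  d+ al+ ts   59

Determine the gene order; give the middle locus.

The two rarest classes, d al+ ts and d+ al ts+, are the double crossovers. Comparing them with the parentals, only the ts allele has switched, so ts is the middle locus and the order is al – ts – d.

ts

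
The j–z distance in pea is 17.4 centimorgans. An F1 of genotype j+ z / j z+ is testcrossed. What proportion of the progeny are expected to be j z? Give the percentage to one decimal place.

8.7%

A map distance of 17.4 centimorgans corresponds to a recombination frequency of 0.174.
The F1 is j+ z / j z+, so j z is a recombinant gamete class with expected frequency r/2 = 0.174/2 = 0.0870.
That is 0.0870 = 8.7% of the progeny.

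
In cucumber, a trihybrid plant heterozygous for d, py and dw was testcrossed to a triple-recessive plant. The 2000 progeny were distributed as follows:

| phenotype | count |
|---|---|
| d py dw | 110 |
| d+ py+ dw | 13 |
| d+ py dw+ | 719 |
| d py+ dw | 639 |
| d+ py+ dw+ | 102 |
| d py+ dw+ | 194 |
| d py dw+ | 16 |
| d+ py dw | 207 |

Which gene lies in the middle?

d

The two most frequent reciprocal classes, d py+ dw and d+ py dw+, are the parental types, so the F1 was d py+ dw / d+ py dw+.
The two rarest classes, d+ py+ dw and d py dw+, are the double crossovers. Comparing them with the parentals, only the d allele has switched, so d is the middle locus and the order is dw – d – py.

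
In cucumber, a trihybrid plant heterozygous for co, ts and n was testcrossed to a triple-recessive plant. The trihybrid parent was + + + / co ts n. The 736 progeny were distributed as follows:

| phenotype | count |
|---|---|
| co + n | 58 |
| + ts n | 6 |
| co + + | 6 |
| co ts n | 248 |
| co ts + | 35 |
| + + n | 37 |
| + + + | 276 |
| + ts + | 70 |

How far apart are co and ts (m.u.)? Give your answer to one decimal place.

19.0 m.u.

The two rarest classes, co + + and + ts n, are the double crossovers. Comparing them with the parentals, only the co allele has switched, so co is the middle locus and the order is n – co – ts.
Crossovers in the co–ts interval produce the single-crossover classes + ts + and co + n (70 + 58 = 128) plus the double crossovers (12).
RF(co–ts) = (128 + 12) / 736 = 140/736 = 0.1902 → 19.0 m.u.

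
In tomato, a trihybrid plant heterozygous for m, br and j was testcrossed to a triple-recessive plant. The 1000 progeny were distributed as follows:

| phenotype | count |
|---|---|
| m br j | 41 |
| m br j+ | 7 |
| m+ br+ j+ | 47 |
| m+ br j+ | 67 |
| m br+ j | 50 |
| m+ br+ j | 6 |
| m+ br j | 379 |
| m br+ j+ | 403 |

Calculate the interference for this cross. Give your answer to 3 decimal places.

The two most frequent reciprocal classes, m+ br j and m br+ j+, are the parental types, so the F1 was m+ br j / m br+ j+.
The two rarest classes, m+ br+ j and m br j+, are the double crossovers. Comparing them with the parentals, only the br allele has switched, so br is the middle locus and the order is j – br – m.
j–br: (117 + 13)/1000 = 0.1300; br–m: (88 + 13)/1000 = 0.1010.
Expected DCO frequency = 0.1300 × 0.1010 ≈ 0.01313; observed = 13/1000 ≈ 0.01300.
Coefficient of coincidence = 0.01300/0.01313 ≈ 0.990; interference = 1 − 0.990 = 0.010.

0.010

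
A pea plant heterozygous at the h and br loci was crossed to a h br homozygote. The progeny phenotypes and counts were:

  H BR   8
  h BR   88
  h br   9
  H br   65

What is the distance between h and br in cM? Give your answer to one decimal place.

10.0 cM

The two most frequent classes, H br (65) and h BR (88), are the parental types, so the F1 was H br / h BR.
The recombinant classes are H BR and h br: 8 + 9 = 17.
Recombination frequency = 17/170 = 0.1000 ≈ 10.0%, i.e. 10.0 cM.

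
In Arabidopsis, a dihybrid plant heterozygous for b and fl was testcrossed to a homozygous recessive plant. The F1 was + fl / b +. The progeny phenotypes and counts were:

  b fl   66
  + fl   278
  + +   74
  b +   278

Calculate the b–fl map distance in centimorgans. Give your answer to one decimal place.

The recombinant classes are + + and b fl: 74 + 66 = 140.
Recombination frequency = 140/696 = 0.2011 ≈ 20.1%, i.e. 20.1 centimorgans.

20.1 centimorgans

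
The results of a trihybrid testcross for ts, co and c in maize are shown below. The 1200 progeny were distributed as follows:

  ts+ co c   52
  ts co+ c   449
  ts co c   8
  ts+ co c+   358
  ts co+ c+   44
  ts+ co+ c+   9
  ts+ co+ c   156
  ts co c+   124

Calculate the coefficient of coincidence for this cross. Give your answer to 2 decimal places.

The two most frequent reciprocal classes, ts+ co c+ and ts co+ c, are the parental types, so the F1 was ts+ co c+ / ts co+ c.
The two rarest classes, ts+ co+ c+ and ts co c, are the double crossovers. Comparing them with the parentals, only the co allele has switched, so co is the middle locus and the order is c – co – ts.
c–co: (96 + 17)/1200 = 0.0942; co–ts: (280 + 17)/1200 = 0.2475.
Expected DCO frequency = 0.0942 × 0.2475 ≈ 0.02331; observed = 17/1200 ≈ 0.01417.
Coefficient of coincidence = 0.01417/0.02331 ≈ 0.61.

0.61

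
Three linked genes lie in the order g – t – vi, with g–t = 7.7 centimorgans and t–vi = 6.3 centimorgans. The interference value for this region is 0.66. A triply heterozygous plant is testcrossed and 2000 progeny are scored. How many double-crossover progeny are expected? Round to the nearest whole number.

3

Map distances give recombination frequencies of 0.077 and 0.063 for the two intervals.
With interference 0.66 (so coincidence = 0.34), expected double-crossover frequency = 0.077 × 0.063 × 0.34 = 0.00165.
Expected number = 0.00165 × 2000 = 3.30 ≈ 3.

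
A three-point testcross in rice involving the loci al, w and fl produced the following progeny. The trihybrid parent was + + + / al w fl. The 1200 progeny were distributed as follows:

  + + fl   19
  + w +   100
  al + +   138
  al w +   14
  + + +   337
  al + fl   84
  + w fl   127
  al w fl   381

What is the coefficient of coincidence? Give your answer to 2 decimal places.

0.61

The two rarest classes, + + fl and al w +, are the double crossovers. Comparing them with the parentals, only the fl allele has switched, so fl is the middle locus and the order is al – fl – w.
al–fl: (265 + 33)/1200 = 0.2483; fl–w: (184 + 33)/1200 = 0.1808.
Expected DCO frequency = 0.2483 × 0.1808 ≈ 0.04489; observed = 33/1200 ≈ 0.02750.
Coefficient of coincidence = 0.02750/0.04489 ≈ 0.61.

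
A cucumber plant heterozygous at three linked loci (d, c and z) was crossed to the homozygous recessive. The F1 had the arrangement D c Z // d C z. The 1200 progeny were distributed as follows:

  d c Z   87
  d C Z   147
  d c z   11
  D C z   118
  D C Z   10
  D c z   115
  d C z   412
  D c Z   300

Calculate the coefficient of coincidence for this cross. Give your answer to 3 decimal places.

The two rarest classes, D C Z and d c z, are the double crossovers. Comparing them with the parentals, only the c allele has switched, so c is the middle locus and the order is d – c – z.
d–c: (205 + 21)/1200 = 0.1883; c–z: (262 + 21)/1200 = 0.2358.
Expected DCO frequency = 0.1883 × 0.2358 ≈ 0.04440; observed = 21/1200 ≈ 0.01750.
Coefficient of coincidence = 0.01750/0.04440 ≈ 0.394.

0.394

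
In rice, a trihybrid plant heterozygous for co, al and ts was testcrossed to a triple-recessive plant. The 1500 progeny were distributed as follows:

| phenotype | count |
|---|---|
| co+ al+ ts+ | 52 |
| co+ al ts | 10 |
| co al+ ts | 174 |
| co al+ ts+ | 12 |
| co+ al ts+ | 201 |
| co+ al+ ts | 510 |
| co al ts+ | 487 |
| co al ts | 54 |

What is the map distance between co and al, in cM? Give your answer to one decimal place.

The two most frequent reciprocal classes, co+ al+ ts and co al ts+, are the parental types, so the F1 was co+ al+ ts / co al ts+.
The two rarest classes, co+ al ts and co al+ ts+, are the double crossovers. Comparing them with the parentals, only the al allele has switched, so al is the middle locus and the order is co – al – ts.
Crossovers in the co–al interval produce the single-crossover classes co al+ ts and co+ al ts+ (174 + 201 = 375) plus the double crossovers (22).
RF(co–al) = (375 + 22) / 1500 = 397/1500 = 0.2647 → 26.5 cM.

26.5 cM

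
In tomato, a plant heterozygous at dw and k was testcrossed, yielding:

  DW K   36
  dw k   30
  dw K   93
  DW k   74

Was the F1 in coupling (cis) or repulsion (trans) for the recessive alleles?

The two most frequent classes are DW k (74) and dw K (93); these are the parental (non-recombinant) types.
So the F1 carried DW k on one chromosome and dw K on the other — the recessive alleles are on opposite chromosomes (trans / repulsion).

trans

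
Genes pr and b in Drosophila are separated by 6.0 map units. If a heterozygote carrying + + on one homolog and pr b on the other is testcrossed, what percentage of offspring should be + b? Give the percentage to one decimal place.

3.0%

A map distance of 6.0 map units corresponds to a recombination frequency of 0.060.
The F1 is + + / pr b, so + b is a recombinant gamete class with expected frequency r/2 = 0.060/2 = 0.0300.
That is 0.0300 = 3.0% of the progeny.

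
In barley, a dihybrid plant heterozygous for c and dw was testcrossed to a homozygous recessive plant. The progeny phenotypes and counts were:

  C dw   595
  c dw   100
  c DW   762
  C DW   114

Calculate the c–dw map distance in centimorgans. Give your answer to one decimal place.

13.6 centimorgans

The two most frequent classes, C dw (595) and c DW (762), are the parental types, so the F1 was C dw / c DW.
The recombinant classes are C DW and c dw: 114 + 100 = 214.
Recombination frequency = 214/1571 = 0.1362 ≈ 13.6%, i.e. 13.6 centimorgans.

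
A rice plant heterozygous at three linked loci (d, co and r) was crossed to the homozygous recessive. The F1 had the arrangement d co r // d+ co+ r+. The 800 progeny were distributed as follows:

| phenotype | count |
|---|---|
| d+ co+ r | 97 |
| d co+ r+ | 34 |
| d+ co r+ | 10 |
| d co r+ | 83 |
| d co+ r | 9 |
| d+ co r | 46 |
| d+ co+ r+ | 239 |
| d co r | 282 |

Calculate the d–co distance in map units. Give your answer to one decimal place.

The two rarest classes, d co+ r and d+ co r+, are the double crossovers. Comparing them with the parentals, only the co allele has switched, so co is the middle locus and the order is d – co – r.
Crossovers in the d–co interval produce the single-crossover classes d+ co r and d co+ r+ (46 + 34 = 80) plus the double crossovers (19).
RF(d–co) = (80 + 19) / 800 = 99/800 = 0.1237 → 12.4 map units.

12.4 map units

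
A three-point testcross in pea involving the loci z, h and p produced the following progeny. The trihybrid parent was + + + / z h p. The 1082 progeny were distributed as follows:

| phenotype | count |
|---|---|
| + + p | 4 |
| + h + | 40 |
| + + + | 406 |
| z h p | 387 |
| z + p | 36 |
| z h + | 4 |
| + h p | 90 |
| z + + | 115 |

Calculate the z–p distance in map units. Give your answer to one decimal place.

19.7 map units

The two rarest classes, + + p and z h +, are the double crossovers. Comparing them with the parentals, only the p allele has switched, so p is the middle locus and the order is h – p – z.
Crossovers in the p–z interval produce the single-crossover classes z + + and + h p (115 + 90 = 205) plus the double crossovers (8).
RF(p–z) = (205 + 8) / 1082 = 213/1082 = 0.1969 → 19.7 map units.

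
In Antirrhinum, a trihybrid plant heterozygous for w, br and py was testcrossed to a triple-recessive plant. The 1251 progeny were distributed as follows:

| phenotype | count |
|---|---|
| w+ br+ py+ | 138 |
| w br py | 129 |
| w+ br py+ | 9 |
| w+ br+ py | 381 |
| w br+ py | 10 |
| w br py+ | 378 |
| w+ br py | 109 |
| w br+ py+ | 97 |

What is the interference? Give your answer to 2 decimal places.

The two most frequent reciprocal classes, w+ br+ py and w br py+, are the parental types, so the F1 was w+ br+ py / w br py+.
The two rarest classes, w br+ py and w+ br py+, are the double crossovers. Comparing them with the parentals, only the w allele has switched, so w is the middle locus and the order is br – w – py.
br–w: (206 + 19)/1251 = 0.1799; w–py: (267 + 19)/1251 = 0.2286.
Expected DCO frequency = 0.1799 × 0.2286 ≈ 0.04113; observed = 19/1251 ≈ 0.01519.
Coefficient of coincidence = 0.01519/0.04113 ≈ 0.37; interference = 1 − 0.37 = 0.63.

0.63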